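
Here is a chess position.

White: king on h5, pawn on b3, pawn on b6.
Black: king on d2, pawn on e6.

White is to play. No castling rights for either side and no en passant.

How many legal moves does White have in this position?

7

White to move; king on h5.
In check: no.
Legal moves: Kh6, Kg6, Kg5, Kh4, Kg4, b7, b4.
Count: 7.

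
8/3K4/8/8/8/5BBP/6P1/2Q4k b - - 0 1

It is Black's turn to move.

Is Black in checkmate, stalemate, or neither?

checkmate

Black to move; black king on h1.
In check: yes, from the white queen on c1.
King squares — g1: attacked by Qc1; g2: attacked by Bf3; h2: attacked by Bg3.
Legal moves for Black: none.
In check with no legal moves → checkmate.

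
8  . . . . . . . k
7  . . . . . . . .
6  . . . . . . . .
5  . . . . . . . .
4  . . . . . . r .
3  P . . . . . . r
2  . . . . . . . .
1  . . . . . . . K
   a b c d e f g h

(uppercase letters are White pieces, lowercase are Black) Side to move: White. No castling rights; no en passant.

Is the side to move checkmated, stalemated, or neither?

checkmate

White to move; white king on h1.
In check: yes, from the black rook on h3.
King squares — g1: attacked by Rg4; g2: attacked by Rg4; h2: attacked by Rh3.
Legal moves for White: none.
In check with no legal moves → checkmate.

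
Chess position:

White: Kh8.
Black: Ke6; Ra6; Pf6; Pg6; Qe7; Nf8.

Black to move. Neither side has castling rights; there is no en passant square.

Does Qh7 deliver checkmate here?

yes

After Qh7: white king on h8; in check: yes, from the black queen on h7.
King squares — g7: attacked by Qh7; h7: attacked by Nf8; g8: attacked by Qh7.
White has no legal moves → checkmate.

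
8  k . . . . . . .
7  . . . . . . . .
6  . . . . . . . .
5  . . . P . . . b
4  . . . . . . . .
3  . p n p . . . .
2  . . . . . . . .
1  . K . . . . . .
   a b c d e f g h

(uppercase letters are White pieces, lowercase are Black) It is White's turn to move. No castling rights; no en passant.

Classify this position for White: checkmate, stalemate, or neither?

neither

White to move; white king on b1.
In check: yes, from the black knight on c3.
King squares — a1: available; c1: available; a2: attacked by Pb3; b2: available; c2: attacked by Pb3.
Legal moves for White: Kb2, Kc1, Ka1.
White is in check but has 3 legal moves → neither.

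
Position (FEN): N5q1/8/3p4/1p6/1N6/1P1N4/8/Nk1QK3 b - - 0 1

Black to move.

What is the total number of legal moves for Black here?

0

Black to move; king on b1.
In check: yes, from the white queen on d1.
Legal moves: none.
Count: 0.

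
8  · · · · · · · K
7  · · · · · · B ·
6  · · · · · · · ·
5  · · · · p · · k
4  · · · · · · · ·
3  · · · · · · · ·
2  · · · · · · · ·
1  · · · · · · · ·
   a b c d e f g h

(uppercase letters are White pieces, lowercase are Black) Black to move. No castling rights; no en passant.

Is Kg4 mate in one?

no

After Kg4: white king on h8; in check: no.
White is not in check, so this cannot be checkmate.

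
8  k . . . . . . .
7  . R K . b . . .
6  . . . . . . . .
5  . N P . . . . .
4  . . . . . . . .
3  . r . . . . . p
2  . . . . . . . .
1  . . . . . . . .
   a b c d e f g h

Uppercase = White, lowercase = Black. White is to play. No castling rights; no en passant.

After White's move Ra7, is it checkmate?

After Ra7: black king on a8; in check: yes, from the white rook on a7.
King squares — a7: attacked by Nb5; b7: attacked by Ra7; b8: attacked by Kc7.
Black has no legal moves → checkmate.

yes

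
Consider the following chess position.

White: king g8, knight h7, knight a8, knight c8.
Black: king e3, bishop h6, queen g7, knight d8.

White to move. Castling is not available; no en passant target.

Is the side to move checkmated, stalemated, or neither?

checkmate

White to move; white king on g8.
In check: yes, from the black queen on g7.
King squares — f7: attacked by Qg7; g7: attacked by Bh6; h7: own knight; f8: attacked by Qg7; h8: attacked by Qg7.
Legal moves for White: none.
In check with no legal moves → checkmate.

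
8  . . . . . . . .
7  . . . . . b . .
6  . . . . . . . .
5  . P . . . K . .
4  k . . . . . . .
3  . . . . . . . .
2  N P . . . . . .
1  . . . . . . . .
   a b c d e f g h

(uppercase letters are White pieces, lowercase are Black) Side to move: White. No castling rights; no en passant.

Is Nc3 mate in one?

no

After Nc3: black king on a4; in check: yes, from the white knight on c3.
Black has 3 legal replies: Ka5, Kb4, Kb3.
In check but a legal move exists → not checkmate.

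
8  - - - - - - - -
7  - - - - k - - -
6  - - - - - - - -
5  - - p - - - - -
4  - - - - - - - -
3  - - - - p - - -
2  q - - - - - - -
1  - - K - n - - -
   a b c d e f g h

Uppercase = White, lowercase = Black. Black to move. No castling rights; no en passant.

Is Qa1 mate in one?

After Qa1: white king on c1; in check: yes, from the black queen on a1.
King squares — b1: attacked by Qa1; d1: attacked by Qa1; b2: attacked by Qa1; c2: attacked by Ne1; d2: attacked by Pe3.
White has no legal moves → checkmate.

yes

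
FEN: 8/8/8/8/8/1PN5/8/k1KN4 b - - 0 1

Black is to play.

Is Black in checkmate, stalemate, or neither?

Black to move; black king on a1.
In check: no.
King squares — b1: attacked by Kc1; a2: attacked by Nc3; b2: attacked by Kc1.
Legal moves for Black: none.
Not in check and no legal moves → stalemate.

stalemate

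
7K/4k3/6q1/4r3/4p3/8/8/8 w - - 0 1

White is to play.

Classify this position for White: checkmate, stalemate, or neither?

White to move; white king on h8.
In check: no.
King squares — g7: attacked by Qg6; h7: attacked by Qg6; g8: attacked by Qg6.
Legal moves for White: none.
Not in check and no legal moves → stalemate.

stalemate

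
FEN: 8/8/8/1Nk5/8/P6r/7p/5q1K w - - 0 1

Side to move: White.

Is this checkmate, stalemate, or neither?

White to move; white king on h1.
In check: yes, from the black queen on f1.
King squares — g1: attacked by Qf1; g2: attacked by Qf1; h2: attacked by Rh3.
Legal moves for White: none.
In check with no legal moves → checkmate.

checkmate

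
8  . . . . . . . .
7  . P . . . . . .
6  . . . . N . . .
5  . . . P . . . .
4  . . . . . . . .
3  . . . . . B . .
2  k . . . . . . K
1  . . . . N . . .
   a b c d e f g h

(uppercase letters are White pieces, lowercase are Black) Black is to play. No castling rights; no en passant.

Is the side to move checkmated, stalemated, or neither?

neither

Black to move; black king on a2.
In check: no.
Legal moves for Black: Kb3, Ka3, Kb2, Kb1, Ka1.
Black has 5 legal moves and is not in check → neither.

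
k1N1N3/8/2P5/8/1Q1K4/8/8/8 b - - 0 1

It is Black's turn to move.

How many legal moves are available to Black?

0

Black to move; king on a8.
In check: no.
Legal moves: none.
Count: 0.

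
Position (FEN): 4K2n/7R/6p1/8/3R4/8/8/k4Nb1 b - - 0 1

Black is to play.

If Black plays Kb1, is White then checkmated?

After Kb1: white king on e8; in check: no.
White is not in check, so this cannot be checkmate.

no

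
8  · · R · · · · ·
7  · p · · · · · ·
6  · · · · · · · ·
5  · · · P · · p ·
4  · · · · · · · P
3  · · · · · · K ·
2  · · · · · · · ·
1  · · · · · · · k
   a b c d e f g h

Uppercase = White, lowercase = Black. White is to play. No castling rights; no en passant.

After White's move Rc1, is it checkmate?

After Rc1: black king on h1; in check: yes, from the white rook on c1.
King squares — g1: attacked by Rc1; g2: attacked by Kg3; h2: attacked by Kg3.
Black has no legal moves → checkmate.

yes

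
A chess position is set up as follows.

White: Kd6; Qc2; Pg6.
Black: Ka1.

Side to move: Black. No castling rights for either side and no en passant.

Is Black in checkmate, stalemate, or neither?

stalemate

Black to move; black king on a1.
In check: no.
King squares — b1: attacked by Qc2; a2: attacked by Qc2; b2: attacked by Qc2.
Legal moves for Black: none.
Not in check and no legal moves → stalemate.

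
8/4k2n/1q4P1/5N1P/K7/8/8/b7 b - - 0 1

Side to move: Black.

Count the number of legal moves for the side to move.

Black to move; king on e7.
In check: yes, from the white knight on f5.
Legal moves: Kf8, Ke8, Kd8, Kd7, Kf6, Ke6.
Count: 6.

6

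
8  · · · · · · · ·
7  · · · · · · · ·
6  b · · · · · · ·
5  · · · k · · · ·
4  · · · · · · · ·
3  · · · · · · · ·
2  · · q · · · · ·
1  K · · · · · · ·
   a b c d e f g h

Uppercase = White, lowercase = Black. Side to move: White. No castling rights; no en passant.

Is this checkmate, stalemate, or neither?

stalemate

White to move; white king on a1.
In check: no.
King squares — b1: attacked by Qc2; a2: attacked by Qc2; b2: attacked by Qc2.
Legal moves for White: none.
Not in check and no legal moves → stalemate.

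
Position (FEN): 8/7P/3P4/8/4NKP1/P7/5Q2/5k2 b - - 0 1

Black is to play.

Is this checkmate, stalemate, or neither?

checkmate

Black to move; black king on f1.
In check: yes, from the white queen on f2.
King squares — e1: attacked by Qf2; g1: attacked by Qf2; e2: attacked by Qf2; f2: attacked by Ne4; g2: attacked by Qf2.
Legal moves for Black: none.
In check with no legal moves → checkmate.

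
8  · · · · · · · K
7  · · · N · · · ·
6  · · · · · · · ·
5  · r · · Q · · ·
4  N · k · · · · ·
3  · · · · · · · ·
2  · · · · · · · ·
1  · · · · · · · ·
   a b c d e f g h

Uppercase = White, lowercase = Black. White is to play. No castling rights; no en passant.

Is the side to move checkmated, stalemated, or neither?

White to move; white king on h8.
In check: no.
Legal moves for White include: Kg8, Kh7, Kg7, Nf8, Nb8, Nf6, Ndb6+, Ndc5, Qe8, Qb8, Qg7, Qe7, Qc7+, Qf6, Qe6+, Qd6, Qh5, Qg5, ... (list truncated; more exist).
White has legal moves and is not in check → neither.

neither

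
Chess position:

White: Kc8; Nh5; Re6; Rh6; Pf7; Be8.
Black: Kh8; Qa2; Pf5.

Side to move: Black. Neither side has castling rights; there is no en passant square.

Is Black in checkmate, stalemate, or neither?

checkmate

Black to move; black king on h8.
In check: yes, from the white rook on h6.
King squares — g7: attacked by Nh5; h7: attacked by Rh6; g8: attacked by Pf7.
Legal moves for Black: none.
In check with no legal moves → checkmate.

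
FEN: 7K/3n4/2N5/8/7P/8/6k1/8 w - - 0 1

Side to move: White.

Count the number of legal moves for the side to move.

White to move; king on h8.
In check: no.
Legal moves: Kg8, Kh7, Kg7, Nd8, Nb8, Ne7, Na7, Ne5, Na5, Nd4, Nb4, h5.
Count: 12.

12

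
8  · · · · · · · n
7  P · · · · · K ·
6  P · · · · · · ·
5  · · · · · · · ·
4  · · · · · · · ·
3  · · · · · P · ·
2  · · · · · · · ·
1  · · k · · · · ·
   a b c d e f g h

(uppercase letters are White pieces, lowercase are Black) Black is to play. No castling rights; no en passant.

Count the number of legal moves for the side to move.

7

Black to move; king on c1.
In check: no.
Legal moves: Nf7, Ng6, Kd2, Kc2, Kb2, Kd1, Kb1.
Count: 7.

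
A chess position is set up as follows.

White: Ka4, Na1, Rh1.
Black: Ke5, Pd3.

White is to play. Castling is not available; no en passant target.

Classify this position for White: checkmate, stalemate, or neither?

White to move; white king on a4.
In check: no.
Legal moves for White include: Kb5, Ka5, Kb4, Kb3, Ka3, Rh8, Rh7, Rh6, Rh5+, Rh4, Rh3, Rh2, Rg1, Rf1, Re1+, Rd1, Rc1, Rb1, ... (list truncated; more exist).
White has legal moves and is not in check → neither.

neither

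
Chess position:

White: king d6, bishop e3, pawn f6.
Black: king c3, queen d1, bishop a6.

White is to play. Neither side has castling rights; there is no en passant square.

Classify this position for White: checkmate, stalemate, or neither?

neither

White to move; white king on d6.
In check: yes, from the black queen on d1.
King squares — c5: available; d5: attacked by Qd1; e5: available; c6: available; e6: available; c7: available; d7: attacked by Qd1; e7: available.
Legal moves for White: Ke7, Kc7, Ke6, Kc6, Ke5, Kc5, Bd4+, Bd2+.
White is in check but has 8 legal moves → neither.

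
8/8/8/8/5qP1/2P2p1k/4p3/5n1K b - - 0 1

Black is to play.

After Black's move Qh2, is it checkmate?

yes

After Qh2: white king on h1; in check: yes, from the black queen on h2.
King squares — g1: attacked by Qh2; g2: attacked by Qh2; h2: attacked by Nf1.
White has no legal moves → checkmate.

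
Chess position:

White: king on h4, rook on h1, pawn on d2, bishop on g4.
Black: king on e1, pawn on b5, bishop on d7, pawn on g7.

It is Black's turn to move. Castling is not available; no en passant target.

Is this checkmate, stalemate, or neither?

Black to move; black king on e1.
In check: yes, from the white rook on h1.
King squares — d1: attacked by Rh1; f1: attacked by Rh1; d2: available; e2: attacked by Bg4; f2: available.
Legal moves for Black: Kf2, Kxd2.
Black is in check but has 2 legal moves → neither.

neither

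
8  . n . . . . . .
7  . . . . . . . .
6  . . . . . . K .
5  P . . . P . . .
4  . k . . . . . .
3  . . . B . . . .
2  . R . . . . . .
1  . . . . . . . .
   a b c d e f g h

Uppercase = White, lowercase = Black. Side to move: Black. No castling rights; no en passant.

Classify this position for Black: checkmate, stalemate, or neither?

Black to move; black king on b4.
In check: yes, from the white rook on b2.
King squares — a3: available; b3: attacked by Rb2; c3: available; a4: available; c4: attacked by Bd3; a5: available; b5: attacked by Rb2; c5: available.
Legal moves for Black: Kc5, Kxa5, Ka4, Kc3, Ka3.
Black is in check but has 5 legal moves → neither.

neither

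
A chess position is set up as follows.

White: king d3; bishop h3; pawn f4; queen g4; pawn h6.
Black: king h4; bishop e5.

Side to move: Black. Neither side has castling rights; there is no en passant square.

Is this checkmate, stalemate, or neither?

Black to move; black king on h4.
In check: yes, from the white queen on g4.
King squares — g3: attacked by Qg4; h3: attacked by Qg4; g4: attacked by Bh3; g5: attacked by Pf4; h5: attacked by Qg4.
Legal moves for Black: none.
In check with no legal moves → checkmate.

checkmate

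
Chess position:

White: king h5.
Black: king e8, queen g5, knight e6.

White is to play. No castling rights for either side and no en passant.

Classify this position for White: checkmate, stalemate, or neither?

White to move; white king on h5.
In check: yes, from the black queen on g5.
King squares — g4: attacked by Qg5; h4: attacked by Qg5; g5: attacked by Ne6; g6: attacked by Qg5; h6: attacked by Qg5.
Legal moves for White: none.
In check with no legal moves → checkmate.

checkmate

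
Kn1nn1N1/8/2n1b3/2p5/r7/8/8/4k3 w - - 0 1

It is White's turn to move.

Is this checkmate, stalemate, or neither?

White to move; white king on a8.
In check: yes, from the black rook on a4.
King squares — a7: attacked by Ra4; b7: attacked by Nd8; b8: attacked by Nc6.
Legal moves for White: none.
In check with no legal moves → checkmate.

checkmate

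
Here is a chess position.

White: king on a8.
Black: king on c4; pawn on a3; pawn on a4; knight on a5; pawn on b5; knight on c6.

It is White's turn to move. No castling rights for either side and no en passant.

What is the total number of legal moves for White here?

White to move; king on a8.
In check: no.
Legal moves: none.
Count: 0.

0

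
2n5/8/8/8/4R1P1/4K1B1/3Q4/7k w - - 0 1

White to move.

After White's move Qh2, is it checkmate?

yes

After Qh2: black king on h1; in check: yes, from the white queen on h2.
King squares — g1: attacked by Qh2; g2: attacked by Qh2; h2: attacked by Bg3.
Black has no legal moves → checkmate.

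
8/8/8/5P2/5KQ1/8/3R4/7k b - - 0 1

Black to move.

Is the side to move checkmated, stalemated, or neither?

stalemate

Black to move; black king on h1.
In check: no.
King squares — g1: attacked by Qg4; g2: attacked by Rd2; h2: attacked by Rd2.
Legal moves for Black: none.
Not in check and no legal moves → stalemate.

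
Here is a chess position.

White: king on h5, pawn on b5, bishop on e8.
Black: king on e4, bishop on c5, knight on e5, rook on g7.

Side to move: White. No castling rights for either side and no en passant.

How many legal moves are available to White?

White to move; king on h5.
In check: no.
Legal moves: Bf7, Bd7, Bg6+, Bc6+, Kh6, Kh4, b6.
Count: 7.

7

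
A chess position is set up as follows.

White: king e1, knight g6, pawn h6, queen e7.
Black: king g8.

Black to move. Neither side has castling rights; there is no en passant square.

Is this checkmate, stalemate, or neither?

Black to move; black king on g8.
In check: no.
King squares — f7: attacked by Qe7; g7: attacked by Ph6; h7: attacked by Qe7; f8: attacked by Ng6; h8: attacked by Ng6.
Legal moves for Black: none.
Not in check and no legal moves → stalemate.

stalemate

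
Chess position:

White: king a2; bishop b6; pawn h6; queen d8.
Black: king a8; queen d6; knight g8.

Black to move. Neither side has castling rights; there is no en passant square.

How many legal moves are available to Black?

Black to move; king on a8.
In check: yes, from the white queen on d8.
Legal moves: Kb7, Qxd8, Qb8.
Count: 3.

3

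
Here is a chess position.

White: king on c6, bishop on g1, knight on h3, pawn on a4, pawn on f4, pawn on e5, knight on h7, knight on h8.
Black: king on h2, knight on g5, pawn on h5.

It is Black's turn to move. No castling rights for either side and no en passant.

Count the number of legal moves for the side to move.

Black to move; king on h2.
In check: yes, from the white bishop on g1.
Legal moves: Kxh3, Kg3, Kg2, Kh1.
Count: 4.

4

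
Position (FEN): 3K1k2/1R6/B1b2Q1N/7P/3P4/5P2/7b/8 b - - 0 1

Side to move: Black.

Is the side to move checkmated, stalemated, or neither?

checkmate

Black to move; black king on f8.
In check: yes, from the white queen on f6.
King squares — e7: attacked by Qf6; f7: attacked by Qf6; g7: attacked by Qf6; e8: attacked by Kd8; g8: attacked by Nh6.
Legal moves for Black: none.
In check with no legal moves → checkmate.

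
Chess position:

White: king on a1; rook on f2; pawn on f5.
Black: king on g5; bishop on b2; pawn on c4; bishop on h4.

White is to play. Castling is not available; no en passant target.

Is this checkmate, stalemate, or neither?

White to move; white king on a1.
In check: yes, from the black bishop on b2.
Legal moves for White: Kxb2, Ka2, Kb1, Rxb2.
White is in check but has 4 legal moves → neither.

neither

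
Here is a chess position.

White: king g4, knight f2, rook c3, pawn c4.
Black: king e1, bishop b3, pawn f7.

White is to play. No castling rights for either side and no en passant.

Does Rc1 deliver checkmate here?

no

After Rc1: black king on e1; in check: yes, from the white rook on c1.
Black has 4 legal replies: Kxf2, Ke2, Kd2, Bd1+.
In check but a legal move exists → not checkmate.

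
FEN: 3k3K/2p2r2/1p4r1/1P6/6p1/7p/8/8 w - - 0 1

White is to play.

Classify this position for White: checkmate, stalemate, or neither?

stalemate

White to move; white king on h8.
In check: no.
King squares — g7: attacked by Rg6; h7: attacked by Rf7; g8: attacked by Rg6.
Legal moves for White: none.
Not in check and no legal moves → stalemate.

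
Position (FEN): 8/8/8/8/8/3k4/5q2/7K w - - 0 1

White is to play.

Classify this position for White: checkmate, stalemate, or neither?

stalemate

White to move; white king on h1.
In check: no.
King squares — g1: attacked by Qf2; g2: attacked by Qf2; h2: attacked by Qf2.
Legal moves for White: none.
Not in check and no legal moves → stalemate.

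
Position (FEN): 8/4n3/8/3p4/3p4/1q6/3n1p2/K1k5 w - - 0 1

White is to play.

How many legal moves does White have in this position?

White to move; king on a1.
In check: no.
Legal moves: none.
Count: 0.

0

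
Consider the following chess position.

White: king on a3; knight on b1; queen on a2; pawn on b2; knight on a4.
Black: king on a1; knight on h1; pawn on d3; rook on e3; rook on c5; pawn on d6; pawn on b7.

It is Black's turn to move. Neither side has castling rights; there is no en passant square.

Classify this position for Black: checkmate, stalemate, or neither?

Black to move; black king on a1.
In check: yes, from the white queen on a2.
King squares — b1: attacked by Qa2; a2: attacked by Ka3; b2: attacked by Qa2.
Legal moves for Black: none.
In check with no legal moves → checkmate.

checkmate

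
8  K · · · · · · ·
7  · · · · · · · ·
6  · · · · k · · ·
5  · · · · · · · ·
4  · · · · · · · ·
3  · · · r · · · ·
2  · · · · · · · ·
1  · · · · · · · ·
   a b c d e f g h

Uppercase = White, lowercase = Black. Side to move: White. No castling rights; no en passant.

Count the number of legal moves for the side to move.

White to move; king on a8.
In check: no.
Legal moves: Kb8, Kb7, Ka7.
Count: 3.

3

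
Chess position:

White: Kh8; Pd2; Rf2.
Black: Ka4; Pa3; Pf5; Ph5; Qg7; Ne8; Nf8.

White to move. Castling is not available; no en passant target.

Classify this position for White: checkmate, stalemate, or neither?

checkmate

White to move; white king on h8.
In check: yes, from the black queen on g7.
King squares — g7: attacked by Ne8; h7: attacked by Qg7; g8: attacked by Qg7.
Legal moves for White: none.
In check with no legal moves → checkmate.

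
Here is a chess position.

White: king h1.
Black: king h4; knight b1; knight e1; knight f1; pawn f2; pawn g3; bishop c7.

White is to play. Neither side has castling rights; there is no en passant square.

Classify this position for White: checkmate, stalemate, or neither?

White to move; white king on h1.
In check: no.
King squares — g1: attacked by Pf2; g2: attacked by Ne1; h2: attacked by Nf1.
Legal moves for White: none.
Not in check and no legal moves → stalemate.

stalemate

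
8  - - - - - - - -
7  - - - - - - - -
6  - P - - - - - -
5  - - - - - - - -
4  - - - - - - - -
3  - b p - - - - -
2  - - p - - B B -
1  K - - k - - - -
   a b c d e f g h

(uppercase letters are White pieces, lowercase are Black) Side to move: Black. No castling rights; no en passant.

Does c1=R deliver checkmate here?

yes

After c1=R: white king on a1; in check: yes, from the black rook on c1.
King squares — b1: attacked by Rc1; a2: attacked by Bb3; b2: attacked by Pc3.
White has no legal moves → checkmate.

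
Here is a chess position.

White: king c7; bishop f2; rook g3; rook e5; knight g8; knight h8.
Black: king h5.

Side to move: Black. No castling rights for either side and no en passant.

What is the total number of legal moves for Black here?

1

Black to move; king on h5.
In check: yes, from the white rook on e5.
Legal moves: Kh4.
Count: 1.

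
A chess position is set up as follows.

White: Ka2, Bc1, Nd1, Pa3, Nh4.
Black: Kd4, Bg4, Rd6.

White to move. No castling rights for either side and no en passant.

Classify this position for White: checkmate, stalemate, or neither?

neither

White to move; white king on a2.
In check: no.
Legal moves for White include: Ng6, Nf5+, Nf3+, Ng2, Kb3, Kb2, Kb1, Ka1, Ne3, Nc3, Nf2, Nb2, Bh6, Bg5, Bf4, Be3+, Bd2, Bb2+, ... (list truncated; more exist).
White has legal moves and is not in check → neither.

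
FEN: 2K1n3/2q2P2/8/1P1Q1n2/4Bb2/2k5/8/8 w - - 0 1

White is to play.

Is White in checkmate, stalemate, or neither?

checkmate

White to move; white king on c8.
In check: yes, from the black queen on c7.
King squares — b7: attacked by Qc7; c7: attacked by Bf4; d7: attacked by Qc7; b8: attacked by Qc7; d8: attacked by Qc7.
Legal moves for White: none.
In check with no legal moves → checkmate.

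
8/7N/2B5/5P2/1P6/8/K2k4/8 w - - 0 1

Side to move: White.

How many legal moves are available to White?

21

White to move; king on a2.
In check: no.
Legal moves: Nf8, Nf6, Ng5, Be8, Ba8, Bd7, Bb7, Bd5, Bb5, Be4, Ba4, Bf3, Bg2, Bh1, Kb3, Ka3, Kb2, Kb1, Ka1, f6, b5.
Count: 21.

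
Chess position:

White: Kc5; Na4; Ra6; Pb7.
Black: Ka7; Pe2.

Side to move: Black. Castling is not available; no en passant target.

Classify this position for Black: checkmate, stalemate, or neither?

Black to move; black king on a7.
In check: yes, from the white rook on a6.
King squares — a6: available; b6: attacked by Na4; b7: available; a8: attacked by Ra6; b8: available.
Legal moves for Black: Kb8, Kxb7, Kxa6.
Black is in check but has 3 legal moves → neither.

neither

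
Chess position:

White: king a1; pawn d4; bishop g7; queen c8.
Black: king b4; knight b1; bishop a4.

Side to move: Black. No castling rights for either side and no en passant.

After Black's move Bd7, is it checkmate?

After Bd7: white king on a1; in check: no.
White is not in check, so this cannot be checkmate.

no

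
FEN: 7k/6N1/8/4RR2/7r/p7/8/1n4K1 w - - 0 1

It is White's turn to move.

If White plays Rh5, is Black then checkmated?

no

After Rh5: black king on h8; in check: yes, from the white rook on h5.
Black has 3 legal replies: Kg8, Kxg7, Rxh5.
In check but a legal move exists → not checkmate.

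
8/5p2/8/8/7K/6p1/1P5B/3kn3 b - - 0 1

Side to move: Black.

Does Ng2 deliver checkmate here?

no

After Ng2: white king on h4; in check: yes, from the black knight on g2.
White has 5 legal replies: Kh5, Kg5, Kg4, Kh3, Kxg3.
In check but a legal move exists → not checkmate.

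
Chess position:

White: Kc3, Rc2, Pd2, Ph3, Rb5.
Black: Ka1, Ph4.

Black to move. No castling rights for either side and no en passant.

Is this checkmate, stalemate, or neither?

stalemate

Black to move; black king on a1.
In check: no.
King squares — b1: attacked by Rb5; a2: attacked by Rc2; b2: attacked by Rc2.
Legal moves for Black: none.
Not in check and no legal moves → stalemate.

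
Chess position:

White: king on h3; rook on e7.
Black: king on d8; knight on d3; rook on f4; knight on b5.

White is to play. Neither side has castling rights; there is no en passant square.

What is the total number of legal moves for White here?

17

White to move; king on h3.
In check: no.
Legal moves: Re8+, Rh7, Rg7, Rf7, Rd7+, Rc7, Rb7, Ra7, Re6, Re5, Re4, Re3, Re2, Re1, Kg3, Kh2, Kg2.
Count: 17.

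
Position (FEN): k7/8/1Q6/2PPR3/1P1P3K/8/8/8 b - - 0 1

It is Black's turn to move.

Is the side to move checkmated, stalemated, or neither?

stalemate

Black to move; black king on a8.
In check: no.
King squares — a7: attacked by Qb6; b7: attacked by Qb6; b8: attacked by Qb6.
Legal moves for Black: none.
Not in check and no legal moves → stalemate.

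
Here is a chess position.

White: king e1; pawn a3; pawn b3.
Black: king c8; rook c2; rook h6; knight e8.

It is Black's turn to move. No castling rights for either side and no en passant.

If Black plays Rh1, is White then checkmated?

yes

After Rh1: white king on e1; in check: yes, from the black rook on h1.
King squares — d1: attacked by Rh1; f1: attacked by Rh1; d2: attacked by Rc2; e2: attacked by Rc2; f2: attacked by Rc2.
White has no legal moves → checkmate.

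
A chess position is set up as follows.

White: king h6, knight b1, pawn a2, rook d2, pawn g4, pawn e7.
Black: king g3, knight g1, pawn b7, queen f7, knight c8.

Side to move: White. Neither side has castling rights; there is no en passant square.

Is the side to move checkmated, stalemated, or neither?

neither

White to move; white king on h6.
In check: no.
Legal moves for White include: Kg5, Rd8, Rd7, Rd6, Rd5, Rd4, Rd3+, Rh2, Rg2+, Rf2, Re2, Rc2, Rb2, Rd1, Nc3, Na3, e8=Q, e8=R, ... (list truncated; more exist).
White has legal moves and is not in check → neither.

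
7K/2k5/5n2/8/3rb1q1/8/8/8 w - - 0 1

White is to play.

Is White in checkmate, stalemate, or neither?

stalemate

White to move; white king on h8.
In check: no.
King squares — g7: attacked by Qg4; h7: attacked by Be4; g8: attacked by Qg4.
Legal moves for White: none.
Not in check and no legal moves → stalemate.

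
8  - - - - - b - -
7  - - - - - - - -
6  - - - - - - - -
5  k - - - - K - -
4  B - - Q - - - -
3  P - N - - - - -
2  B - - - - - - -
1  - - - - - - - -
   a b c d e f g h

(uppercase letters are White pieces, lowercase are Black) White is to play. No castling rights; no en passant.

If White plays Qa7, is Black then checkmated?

After Qa7: black king on a5; in check: yes, from the white queen on a7.
King squares — a4: attacked by Nc3; b4: attacked by Pa3; b5: attacked by Nc3; a6: attacked by Qa7; b6: attacked by Qa7.
Black has no legal moves → checkmate.

yes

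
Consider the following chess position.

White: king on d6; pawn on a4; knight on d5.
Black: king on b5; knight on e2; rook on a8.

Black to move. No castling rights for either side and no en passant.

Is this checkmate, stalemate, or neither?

neither

Black to move; black king on b5.
In check: yes, from the white pawn on a4.
Legal moves for Black: Ka6, Ka5, Kc4, Kxa4, Rxa4.
Black is in check but has 5 legal moves → neither.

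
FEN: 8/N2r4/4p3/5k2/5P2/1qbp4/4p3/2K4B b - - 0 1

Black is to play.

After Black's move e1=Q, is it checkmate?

After e1=Q: white king on c1; in check: yes, from the black queen on e1.
King squares — b1: attacked by Qe1; d1: attacked by Qe1; b2: attacked by Qb3; c2: attacked by Qb3; d2: attacked by Qe1.
White has no legal moves → checkmate.

yes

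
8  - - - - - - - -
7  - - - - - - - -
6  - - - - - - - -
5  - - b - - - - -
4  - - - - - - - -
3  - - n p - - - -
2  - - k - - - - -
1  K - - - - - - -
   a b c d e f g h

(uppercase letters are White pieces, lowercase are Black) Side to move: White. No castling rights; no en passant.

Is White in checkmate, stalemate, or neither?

stalemate

White to move; white king on a1.
In check: no.
King squares — b1: attacked by Kc2; a2: attacked by Nc3; b2: attacked by Kc2.
Legal moves for White: none.
Not in check and no legal moves → stalemate.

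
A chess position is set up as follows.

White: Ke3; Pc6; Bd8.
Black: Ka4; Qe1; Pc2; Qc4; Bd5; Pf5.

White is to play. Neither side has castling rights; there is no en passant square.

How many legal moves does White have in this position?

0

White to move; king on e3.
In check: yes, from the black queen on e1.
Legal moves: none.
Count: 0.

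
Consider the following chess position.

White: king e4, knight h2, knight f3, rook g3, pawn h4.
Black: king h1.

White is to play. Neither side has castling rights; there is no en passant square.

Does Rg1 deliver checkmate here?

yes

After Rg1: black king on h1; in check: yes, from the white rook on g1.
King squares — g1: attacked by Nf3; g2: attacked by Rg1; h2: attacked by Nf3.
Black has no legal moves → checkmate.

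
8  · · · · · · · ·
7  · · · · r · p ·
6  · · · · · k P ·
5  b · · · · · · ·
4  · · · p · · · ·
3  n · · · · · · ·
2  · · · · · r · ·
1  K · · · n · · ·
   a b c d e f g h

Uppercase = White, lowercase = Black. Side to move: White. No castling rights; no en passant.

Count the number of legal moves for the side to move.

0

White to move; king on a1.
In check: no.
Legal moves: none.
Count: 0.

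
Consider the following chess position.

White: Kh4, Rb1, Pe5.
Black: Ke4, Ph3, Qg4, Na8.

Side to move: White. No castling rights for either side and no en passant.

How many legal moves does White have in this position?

White to move; king on h4.
In check: yes, from the black queen on g4.
Legal moves: Kxg4.
Count: 1.

1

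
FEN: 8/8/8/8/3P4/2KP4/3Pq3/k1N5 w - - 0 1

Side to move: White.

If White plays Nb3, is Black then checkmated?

After Nb3: black king on a1; in check: yes, from the white knight on b3.
Black has 2 legal replies: Ka2, Kb1.
In check but a legal move exists → not checkmate.

no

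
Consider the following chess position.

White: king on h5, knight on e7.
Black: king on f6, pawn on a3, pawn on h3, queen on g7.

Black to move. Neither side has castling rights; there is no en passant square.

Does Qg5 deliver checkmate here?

yes

After Qg5: white king on h5; in check: yes, from the black queen on g5.
King squares — g4: attacked by Qg5; h4: attacked by Qg5; g5: attacked by Kf6; g6: attacked by Qg5; h6: attacked by Qg5.
White has no legal moves → checkmate.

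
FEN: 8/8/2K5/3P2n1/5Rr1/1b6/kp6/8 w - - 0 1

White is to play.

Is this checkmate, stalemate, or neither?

White to move; white king on c6.
In check: no.
Legal moves for White include: Kd7, Kc7, Kb7, Kd6, Kb6, Kc5, Kb5, Rf8, Rf7, Rf6, Rf5, Rxg4, Re4, Rd4, Rc4, Rb4, Ra4+, Rf3, ... (list truncated; more exist).
White has legal moves and is not in check → neither.

neither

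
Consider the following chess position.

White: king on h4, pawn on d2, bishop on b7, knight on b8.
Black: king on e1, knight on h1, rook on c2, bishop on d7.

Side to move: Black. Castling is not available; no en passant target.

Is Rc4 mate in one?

no

After Rc4: white king on h4; in check: yes, from the black rook on c4.
White has 4 legal replies: Kh5, Kg5, Be4, d4.
In check but a legal move exists → not checkmate.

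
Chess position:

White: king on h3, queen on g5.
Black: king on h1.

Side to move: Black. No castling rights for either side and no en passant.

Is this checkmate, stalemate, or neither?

Black to move; black king on h1.
In check: no.
King squares — g1: attacked by Qg5; g2: attacked by Kh3; h2: attacked by Kh3.
Legal moves for Black: none.
Not in check and no legal moves → stalemate.

stalemate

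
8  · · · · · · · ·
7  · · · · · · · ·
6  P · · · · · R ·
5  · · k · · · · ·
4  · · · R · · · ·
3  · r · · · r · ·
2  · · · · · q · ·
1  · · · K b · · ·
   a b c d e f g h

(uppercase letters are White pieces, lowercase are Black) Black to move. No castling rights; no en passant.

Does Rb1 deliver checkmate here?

yes

After Rb1: white king on d1; in check: yes, from the black rook on b1.
King squares — c1: attacked by Rb1; e1: attacked by Rb1; c2: attacked by Qf2; d2: attacked by Be1; e2: attacked by Qf2.
White has no legal moves → checkmate.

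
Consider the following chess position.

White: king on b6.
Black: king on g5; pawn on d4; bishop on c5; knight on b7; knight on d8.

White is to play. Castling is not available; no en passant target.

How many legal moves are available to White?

White to move; king on b6.
In check: yes, from the black bishop on c5.
Legal moves: Kc7, Ka6, Kb5.
Count: 3.

3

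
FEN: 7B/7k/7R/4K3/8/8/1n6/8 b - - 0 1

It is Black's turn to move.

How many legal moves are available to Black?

2

Black to move; king on h7.
In check: yes, from the white rook on h6.
Legal moves: Kg8, Kxh6.
Count: 2.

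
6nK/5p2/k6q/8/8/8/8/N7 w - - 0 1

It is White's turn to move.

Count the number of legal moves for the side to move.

1

White to move; king on h8.
In check: yes, from the black queen on h6.
Legal moves: Kxg8.
Count: 1.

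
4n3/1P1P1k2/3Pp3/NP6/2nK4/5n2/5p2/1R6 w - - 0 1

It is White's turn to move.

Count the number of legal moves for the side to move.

5

White to move; king on d4.
In check: yes, from the black knight on f3.
Legal moves: Kc5, Ke4, Kxc4, Kd3, Kc3.
Count: 5.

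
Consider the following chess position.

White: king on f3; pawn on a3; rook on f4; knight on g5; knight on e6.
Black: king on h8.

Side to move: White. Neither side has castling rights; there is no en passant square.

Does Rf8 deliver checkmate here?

After Rf8: black king on h8; in check: yes, from the white rook on f8.
King squares — g7: attacked by Ne6; h7: attacked by Ng5; g8: attacked by Rf8.
Black has no legal moves → checkmate.

yes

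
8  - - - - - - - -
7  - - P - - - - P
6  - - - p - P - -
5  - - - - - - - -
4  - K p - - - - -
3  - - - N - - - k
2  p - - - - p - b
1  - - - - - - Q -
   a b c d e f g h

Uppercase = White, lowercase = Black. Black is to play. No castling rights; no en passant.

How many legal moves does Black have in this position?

20

Black to move; king on h3.
In check: no.
Legal moves: Kh4, Be5, Bf4, Bg3, Bxg1, cxd3, fxg1=Q, fxg1=R, fxg1=B, fxg1=N, d5, c3, f1=Q, f1=R, f1=B, f1=N, a1=Q, a1=R, a1=B, a1=N.
Count: 20.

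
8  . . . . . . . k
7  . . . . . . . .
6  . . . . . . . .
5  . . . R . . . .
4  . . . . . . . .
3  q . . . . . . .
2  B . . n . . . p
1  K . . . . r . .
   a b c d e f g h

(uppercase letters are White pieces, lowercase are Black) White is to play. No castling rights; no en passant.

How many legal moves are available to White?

White to move; king on a1.
In check: yes, from the black rook on f1.
Legal moves: none.
Count: 0.

0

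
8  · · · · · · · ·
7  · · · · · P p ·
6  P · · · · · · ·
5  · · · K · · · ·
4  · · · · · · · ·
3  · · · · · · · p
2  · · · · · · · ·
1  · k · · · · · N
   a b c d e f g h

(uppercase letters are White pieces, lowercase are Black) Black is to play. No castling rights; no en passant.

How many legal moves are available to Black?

Black to move; king on b1.
In check: no.
Legal moves: Kc2, Kb2, Ka2, Kc1, Ka1, g6, h2, g5.
Count: 8.

8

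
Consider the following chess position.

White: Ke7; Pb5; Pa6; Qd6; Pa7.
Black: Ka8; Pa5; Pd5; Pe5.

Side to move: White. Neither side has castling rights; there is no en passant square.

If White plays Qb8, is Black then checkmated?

yes

After Qb8: black king on a8; in check: yes, from the white queen on b8.
King squares — a7: attacked by Qb8; b7: attacked by Pa6; b8: attacked by Pa7.
Black has no legal moves → checkmate.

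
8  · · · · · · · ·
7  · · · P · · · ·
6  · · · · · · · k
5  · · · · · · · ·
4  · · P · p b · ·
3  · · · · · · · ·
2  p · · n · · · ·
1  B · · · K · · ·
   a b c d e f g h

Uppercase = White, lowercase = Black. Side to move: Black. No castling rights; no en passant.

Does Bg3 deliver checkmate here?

After Bg3: white king on e1; in check: yes, from the black bishop on g3.
White has 3 legal replies: Ke2, Kxd2, Kd1.
In check but a legal move exists → not checkmate.

no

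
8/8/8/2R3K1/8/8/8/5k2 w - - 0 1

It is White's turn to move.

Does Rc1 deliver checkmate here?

no

After Rc1: black king on f1; in check: yes, from the white rook on c1.
Black has 3 legal replies: Kg2, Kf2, Ke2.
In check but a legal move exists → not checkmate.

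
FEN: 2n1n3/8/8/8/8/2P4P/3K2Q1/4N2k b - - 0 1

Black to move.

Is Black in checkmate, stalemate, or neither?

Black to move; black king on h1.
In check: yes, from the white queen on g2.
King squares — g1: attacked by Qg2; g2: attacked by Ne1; h2: attacked by Qg2.
Legal moves for Black: none.
In check with no legal moves → checkmate.

checkmate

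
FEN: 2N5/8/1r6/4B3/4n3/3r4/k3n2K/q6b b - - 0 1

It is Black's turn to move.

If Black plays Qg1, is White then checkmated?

After Qg1: white king on h2; in check: yes, from the black queen on g1.
King squares — g1: attacked by Ne2; h1: attacked by Qg1; g2: attacked by Qg1; g3: attacked by Qg1; h3: attacked by Rd3.
White has no legal moves → checkmate.

yes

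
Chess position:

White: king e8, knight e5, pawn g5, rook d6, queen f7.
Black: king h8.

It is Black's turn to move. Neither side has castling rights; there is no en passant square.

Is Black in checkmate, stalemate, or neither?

stalemate

Black to move; black king on h8.
In check: no.
King squares — g7: attacked by Qf7; h7: attacked by Qf7; g8: attacked by Qf7.
Legal moves for Black: none.
Not in check and no legal moves → stalemate.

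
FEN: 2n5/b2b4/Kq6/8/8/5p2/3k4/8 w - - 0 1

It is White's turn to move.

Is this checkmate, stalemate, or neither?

checkmate

White to move; white king on a6.
In check: yes, from the black queen on b6.
King squares — a5: attacked by Qb6; b5: attacked by Qb6; b6: attacked by Ba7; a7: attacked by Qb6; b7: attacked by Qb6.
Legal moves for White: none.
In check with no legal moves → checkmate.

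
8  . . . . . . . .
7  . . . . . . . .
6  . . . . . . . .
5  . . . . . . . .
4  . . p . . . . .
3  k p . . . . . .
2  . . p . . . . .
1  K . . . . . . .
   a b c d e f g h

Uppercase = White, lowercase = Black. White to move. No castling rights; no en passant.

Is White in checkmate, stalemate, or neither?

White to move; white king on a1.
In check: no.
King squares — b1: attacked by Pc2; a2: attacked by Ka3; b2: attacked by Ka3.
Legal moves for White: none.
Not in check and no legal moves → stalemate.

stalemate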